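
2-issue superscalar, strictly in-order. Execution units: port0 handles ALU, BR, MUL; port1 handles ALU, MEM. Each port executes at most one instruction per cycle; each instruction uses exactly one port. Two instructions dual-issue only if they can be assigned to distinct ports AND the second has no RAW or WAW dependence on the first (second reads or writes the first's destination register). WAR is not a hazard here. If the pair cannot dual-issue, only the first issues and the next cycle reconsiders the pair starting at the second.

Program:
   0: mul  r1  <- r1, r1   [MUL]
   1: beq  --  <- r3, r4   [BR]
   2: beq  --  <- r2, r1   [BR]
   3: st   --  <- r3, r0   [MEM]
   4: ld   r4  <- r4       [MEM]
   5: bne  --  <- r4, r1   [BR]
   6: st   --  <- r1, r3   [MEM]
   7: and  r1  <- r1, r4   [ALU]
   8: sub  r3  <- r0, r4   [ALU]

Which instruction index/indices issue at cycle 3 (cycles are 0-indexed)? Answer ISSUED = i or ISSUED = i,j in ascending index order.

ISSUED = 4

  cy0 -> i0 (mul.MUL) no-port MUL/BR
  cy1 -> i1 (beq.BR) no-port BR/BR
  cy2 -> i2+i3 (beq.BR/st.MEM) 2-wide
  cy3 -> i4 (ld.MEM) RAW r4
  cy4 -> i5+i6 (bne.BR/st.MEM) 2-wide
  cy5 -> i7+i8 (and.ALU/sub.ALU) 2-wide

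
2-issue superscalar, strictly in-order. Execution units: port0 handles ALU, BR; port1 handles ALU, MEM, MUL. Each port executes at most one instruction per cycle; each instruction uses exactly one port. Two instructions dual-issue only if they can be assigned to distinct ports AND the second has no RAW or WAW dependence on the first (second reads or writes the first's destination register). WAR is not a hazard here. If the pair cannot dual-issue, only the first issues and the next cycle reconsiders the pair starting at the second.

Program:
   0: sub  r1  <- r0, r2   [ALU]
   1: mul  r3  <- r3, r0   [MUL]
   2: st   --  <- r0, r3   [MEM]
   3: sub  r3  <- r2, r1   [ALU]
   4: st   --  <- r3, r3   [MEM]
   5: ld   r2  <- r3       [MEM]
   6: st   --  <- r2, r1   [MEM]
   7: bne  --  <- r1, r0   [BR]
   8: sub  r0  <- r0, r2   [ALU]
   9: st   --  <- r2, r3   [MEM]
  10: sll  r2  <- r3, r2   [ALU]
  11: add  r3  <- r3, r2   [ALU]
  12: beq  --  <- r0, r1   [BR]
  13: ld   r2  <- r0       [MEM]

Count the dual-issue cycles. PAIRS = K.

PAIRS = 5

c0: i0+i1 sub.ALU/mul.MUL  pair
c1: i2+i3 st.MEM/sub.ALU  pair
c2: i4 st.MEM  no-port MEM/MEM
c3: i5 ld.MEM  no-port MEM/MEM
c4: i6+i7 st.MEM/bne.BR  pair
c5: i8+i9 sub.ALU/st.MEM  pair
c6: i10 sll.ALU  RAW r2
c7: i11+i12 add.ALU/beq.BR  pair
c8: i13 ld.MEM  tail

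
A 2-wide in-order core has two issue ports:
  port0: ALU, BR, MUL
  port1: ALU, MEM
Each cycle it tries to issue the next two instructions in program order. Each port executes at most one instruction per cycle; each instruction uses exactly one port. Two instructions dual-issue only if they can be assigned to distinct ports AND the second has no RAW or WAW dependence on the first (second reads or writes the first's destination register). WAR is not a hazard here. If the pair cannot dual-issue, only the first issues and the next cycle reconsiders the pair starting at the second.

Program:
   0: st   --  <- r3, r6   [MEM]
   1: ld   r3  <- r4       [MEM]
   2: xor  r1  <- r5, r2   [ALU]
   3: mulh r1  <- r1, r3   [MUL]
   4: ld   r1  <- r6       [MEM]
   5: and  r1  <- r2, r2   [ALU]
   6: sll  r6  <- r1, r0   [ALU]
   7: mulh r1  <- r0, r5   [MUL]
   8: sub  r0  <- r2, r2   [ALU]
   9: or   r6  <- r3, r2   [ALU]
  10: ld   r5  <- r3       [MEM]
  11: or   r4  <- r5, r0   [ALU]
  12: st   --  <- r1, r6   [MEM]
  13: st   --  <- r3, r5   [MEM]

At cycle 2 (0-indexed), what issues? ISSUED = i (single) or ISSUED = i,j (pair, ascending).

ISSUED = 3

  cy0 -> i0 (st) no-port MEM/MEM
  cy1 -> i1,i2 (ld+xor) pair
  cy2 -> i3 (mulh) WAW r1
  cy3 -> i4 (ld) WAW r1
  cy4 -> i5 (and) RAW r1
  cy5 -> i6,i7 (sll+mulh) pair
  cy6 -> i8,i9 (sub+or) pair
  cy7 -> i10 (ld) RAW r5
  cy8 -> i11,i12 (or+st) pair
  cy9 -> i13 (st) tail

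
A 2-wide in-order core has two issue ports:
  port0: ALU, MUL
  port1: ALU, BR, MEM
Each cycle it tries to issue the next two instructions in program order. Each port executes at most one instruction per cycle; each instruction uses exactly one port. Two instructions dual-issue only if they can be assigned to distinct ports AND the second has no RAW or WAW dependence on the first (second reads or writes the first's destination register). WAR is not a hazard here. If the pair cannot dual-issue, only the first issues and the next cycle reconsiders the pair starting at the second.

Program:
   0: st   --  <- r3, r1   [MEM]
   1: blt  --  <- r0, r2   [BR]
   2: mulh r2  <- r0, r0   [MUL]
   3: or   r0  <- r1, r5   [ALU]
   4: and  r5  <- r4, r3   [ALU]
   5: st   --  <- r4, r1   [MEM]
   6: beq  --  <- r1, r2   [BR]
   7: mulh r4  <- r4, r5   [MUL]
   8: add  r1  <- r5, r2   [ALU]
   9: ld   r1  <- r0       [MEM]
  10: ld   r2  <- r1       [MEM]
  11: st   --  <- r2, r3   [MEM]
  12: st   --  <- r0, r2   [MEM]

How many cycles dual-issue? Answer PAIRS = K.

c0: i0 st  no-port MEM/BR
c1: i1+i2 blt+mulh  2-wide
c2: i3+i4 or+and  2-wide
c3: i5 st  no-port MEM/BR
c4: i6+i7 beq+mulh  2-wide
c5: i8 add  WAW r1
c6: i9 ld  no-port MEM/MEM
c7: i10 ld  no-port MEM/MEM
c8: i11 st  no-port MEM/MEM
c9: i12 st  tail

PAIRS = 3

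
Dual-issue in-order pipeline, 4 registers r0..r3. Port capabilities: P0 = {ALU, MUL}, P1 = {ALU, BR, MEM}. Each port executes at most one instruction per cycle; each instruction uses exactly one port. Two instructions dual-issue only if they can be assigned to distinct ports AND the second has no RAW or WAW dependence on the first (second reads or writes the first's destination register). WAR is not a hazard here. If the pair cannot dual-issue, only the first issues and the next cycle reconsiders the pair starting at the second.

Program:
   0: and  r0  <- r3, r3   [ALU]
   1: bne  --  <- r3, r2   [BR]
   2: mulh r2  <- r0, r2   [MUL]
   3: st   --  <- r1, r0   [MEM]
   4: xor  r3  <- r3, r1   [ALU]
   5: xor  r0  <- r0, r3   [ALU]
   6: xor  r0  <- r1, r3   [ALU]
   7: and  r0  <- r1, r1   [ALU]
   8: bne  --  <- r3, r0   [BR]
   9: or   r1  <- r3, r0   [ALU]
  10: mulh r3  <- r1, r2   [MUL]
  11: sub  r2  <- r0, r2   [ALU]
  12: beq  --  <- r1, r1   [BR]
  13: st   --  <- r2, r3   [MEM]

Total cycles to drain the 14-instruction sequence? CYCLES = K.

CYCLES = 10

  cy0 -> i0&i1 (and/bne) 2-wide
  cy1 -> i2&i3 (mulh/st) 2-wide
  cy2 -> i4 (xor) RAW r3
  cy3 -> i5 (xor) WAW r0
  cy4 -> i6 (xor) WAW r0
  cy5 -> i7 (and) RAW r0
  cy6 -> i8&i9 (bne/or) 2-wide
  cy7 -> i10&i11 (mulh/sub) 2-wide
  cy8 -> i12 (beq) no-port BR/MEM
  cy9 -> i13 (st) tail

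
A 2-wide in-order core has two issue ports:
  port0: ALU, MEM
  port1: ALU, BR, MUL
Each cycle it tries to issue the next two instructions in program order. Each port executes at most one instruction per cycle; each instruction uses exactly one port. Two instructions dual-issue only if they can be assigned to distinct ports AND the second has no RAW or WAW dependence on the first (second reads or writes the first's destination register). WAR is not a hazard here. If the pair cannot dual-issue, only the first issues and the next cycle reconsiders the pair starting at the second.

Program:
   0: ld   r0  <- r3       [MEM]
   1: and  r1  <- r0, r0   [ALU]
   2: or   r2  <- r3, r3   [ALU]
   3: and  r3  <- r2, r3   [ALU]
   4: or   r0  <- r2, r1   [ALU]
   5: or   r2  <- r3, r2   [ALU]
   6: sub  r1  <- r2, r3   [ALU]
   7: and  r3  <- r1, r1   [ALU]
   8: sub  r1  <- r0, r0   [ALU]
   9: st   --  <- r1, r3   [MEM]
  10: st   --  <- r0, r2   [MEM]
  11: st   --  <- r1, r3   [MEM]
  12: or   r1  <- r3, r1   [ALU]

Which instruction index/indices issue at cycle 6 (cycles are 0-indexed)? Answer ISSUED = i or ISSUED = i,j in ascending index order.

#0 head=0: ld i0 RAW r0
#1 head=1: and;or i1+i2 dual
#2 head=3: and;or i3+i4 dual
#3 head=5: or i5 RAW r2
#4 head=6: sub i6 RAW r1
#5 head=7: and;sub i7+i8 dual
#6 head=9: st i9 no-port MEM/MEM
#7 head=10: st i10 no-port MEM/MEM
#8 head=11: st;or i11+i12 dual

ISSUED = 9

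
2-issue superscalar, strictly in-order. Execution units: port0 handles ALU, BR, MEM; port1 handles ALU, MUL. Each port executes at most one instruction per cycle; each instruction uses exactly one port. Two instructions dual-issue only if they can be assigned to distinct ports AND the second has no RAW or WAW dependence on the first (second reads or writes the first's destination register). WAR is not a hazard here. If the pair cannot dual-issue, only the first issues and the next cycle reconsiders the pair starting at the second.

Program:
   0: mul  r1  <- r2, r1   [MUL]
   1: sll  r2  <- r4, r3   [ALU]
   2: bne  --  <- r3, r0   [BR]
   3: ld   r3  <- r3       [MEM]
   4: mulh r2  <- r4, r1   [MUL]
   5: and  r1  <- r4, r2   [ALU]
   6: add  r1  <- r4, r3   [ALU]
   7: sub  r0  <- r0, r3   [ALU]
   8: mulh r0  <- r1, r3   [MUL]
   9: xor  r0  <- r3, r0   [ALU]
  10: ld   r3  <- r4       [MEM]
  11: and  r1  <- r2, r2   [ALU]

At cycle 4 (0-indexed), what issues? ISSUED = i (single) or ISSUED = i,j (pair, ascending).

[0] i0+i1  mul sll  -- 2-wide
[1] i2  bne  -- no-port BR/MEM
[2] i3+i4  ld mulh  -- 2-wide
[3] i5  and  -- WAW r1
[4] i6+i7  add sub  -- 2-wide
[5] i8  mulh  -- RAW+WAW r0
[6] i9+i10  xor ld  -- 2-wide
[7] i11  and  -- tail

ISSUED = 6,7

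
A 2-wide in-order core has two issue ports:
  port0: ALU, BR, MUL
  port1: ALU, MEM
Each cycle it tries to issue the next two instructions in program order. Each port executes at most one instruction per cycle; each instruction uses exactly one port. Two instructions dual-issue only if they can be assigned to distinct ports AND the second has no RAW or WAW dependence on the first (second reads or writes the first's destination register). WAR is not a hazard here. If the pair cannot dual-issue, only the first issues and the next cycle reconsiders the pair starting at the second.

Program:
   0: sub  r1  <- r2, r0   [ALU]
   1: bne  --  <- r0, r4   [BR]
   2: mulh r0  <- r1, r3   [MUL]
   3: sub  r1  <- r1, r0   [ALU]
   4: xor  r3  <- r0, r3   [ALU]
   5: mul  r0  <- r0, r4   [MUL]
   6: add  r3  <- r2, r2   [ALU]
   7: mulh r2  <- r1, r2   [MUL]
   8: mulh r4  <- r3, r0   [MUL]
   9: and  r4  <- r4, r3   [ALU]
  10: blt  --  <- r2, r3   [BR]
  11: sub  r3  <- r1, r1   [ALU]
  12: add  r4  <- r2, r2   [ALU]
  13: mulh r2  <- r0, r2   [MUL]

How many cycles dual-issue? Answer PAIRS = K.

#0 head=0: sub bne i0+i1 dual
#1 head=2: mulh i2 RAW r0
#2 head=3: sub xor i3+i4 dual
#3 head=5: mul add i5+i6 dual
#4 head=7: mulh i7 no-port MUL/MUL
#5 head=8: mulh i8 RAW+WAW r4
#6 head=9: and blt i9+i10 dual
#7 head=11: sub add i11+i12 dual
#8 head=13: mulh i13 tail

PAIRS = 5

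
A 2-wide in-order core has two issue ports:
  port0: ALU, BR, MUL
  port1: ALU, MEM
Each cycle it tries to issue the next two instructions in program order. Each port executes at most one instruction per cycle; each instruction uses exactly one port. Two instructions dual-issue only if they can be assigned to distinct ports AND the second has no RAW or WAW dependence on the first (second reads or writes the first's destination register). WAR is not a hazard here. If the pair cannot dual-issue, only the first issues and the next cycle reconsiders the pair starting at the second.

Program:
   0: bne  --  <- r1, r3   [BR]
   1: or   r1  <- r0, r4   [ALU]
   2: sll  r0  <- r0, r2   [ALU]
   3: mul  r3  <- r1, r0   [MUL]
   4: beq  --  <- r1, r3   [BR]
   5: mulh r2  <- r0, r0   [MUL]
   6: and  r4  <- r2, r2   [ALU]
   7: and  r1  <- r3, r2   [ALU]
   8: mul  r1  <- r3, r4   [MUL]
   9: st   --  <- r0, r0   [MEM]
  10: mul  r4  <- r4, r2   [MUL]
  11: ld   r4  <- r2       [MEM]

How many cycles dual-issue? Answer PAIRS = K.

PAIRS = 3

#0 head=0: bne.BR+or.ALU i0+i1 2-wide
#1 head=2: sll.ALU i2 RAW r0
#2 head=3: mul.MUL i3 no-port MUL/BR
#3 head=4: beq.BR i4 no-port BR/MUL
#4 head=5: mulh.MUL i5 RAW r2
#5 head=6: and.ALU+and.ALU i6+i7 2-wide
#6 head=8: mul.MUL+st.MEM i8+i9 2-wide
#7 head=10: mul.MUL i10 WAW r4
#8 head=11: ld.MEM i11 tail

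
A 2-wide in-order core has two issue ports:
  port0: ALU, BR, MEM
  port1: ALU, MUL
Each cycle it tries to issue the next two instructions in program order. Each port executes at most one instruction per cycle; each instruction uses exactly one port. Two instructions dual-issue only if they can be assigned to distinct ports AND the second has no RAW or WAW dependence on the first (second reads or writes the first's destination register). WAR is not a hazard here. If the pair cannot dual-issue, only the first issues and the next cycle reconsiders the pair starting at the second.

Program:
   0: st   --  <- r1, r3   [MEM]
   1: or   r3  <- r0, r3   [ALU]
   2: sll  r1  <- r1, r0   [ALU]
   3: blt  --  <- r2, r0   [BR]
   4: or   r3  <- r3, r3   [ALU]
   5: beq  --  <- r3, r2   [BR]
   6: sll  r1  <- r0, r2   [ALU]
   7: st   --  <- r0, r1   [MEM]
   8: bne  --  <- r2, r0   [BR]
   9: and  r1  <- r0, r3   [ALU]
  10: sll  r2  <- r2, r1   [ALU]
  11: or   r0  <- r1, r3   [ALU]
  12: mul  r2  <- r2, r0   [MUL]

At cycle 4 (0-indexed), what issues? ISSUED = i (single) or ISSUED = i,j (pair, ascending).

ISSUED = 7

c0: i0&i1 st.MEM+or.ALU  2-wide
c1: i2&i3 sll.ALU+blt.BR  2-wide
c2: i4 or.ALU  RAW r3
c3: i5&i6 beq.BR+sll.ALU  2-wide
c4: i7 st.MEM  no-port MEM/BR
c5: i8&i9 bne.BR+and.ALU  2-wide
c6: i10&i11 sll.ALU+or.ALU  2-wide
c7: i12 mul.MUL  tail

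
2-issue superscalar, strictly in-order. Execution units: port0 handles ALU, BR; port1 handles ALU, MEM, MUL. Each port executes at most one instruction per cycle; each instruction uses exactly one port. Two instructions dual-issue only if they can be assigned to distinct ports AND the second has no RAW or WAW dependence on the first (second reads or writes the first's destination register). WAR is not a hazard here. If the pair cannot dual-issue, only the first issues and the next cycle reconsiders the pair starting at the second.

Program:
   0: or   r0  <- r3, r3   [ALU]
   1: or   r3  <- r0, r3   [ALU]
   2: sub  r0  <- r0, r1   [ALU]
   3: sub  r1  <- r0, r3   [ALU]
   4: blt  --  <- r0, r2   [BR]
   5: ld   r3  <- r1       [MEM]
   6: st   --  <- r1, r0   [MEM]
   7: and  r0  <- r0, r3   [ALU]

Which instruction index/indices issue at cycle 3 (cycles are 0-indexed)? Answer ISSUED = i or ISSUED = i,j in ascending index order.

c0: i0 or.ALU  RAW r0
c1: i1/i2 or.ALU/sub.ALU  pair
c2: i3/i4 sub.ALU/blt.BR  pair
c3: i5 ld.MEM  no-port MEM/MEM
c4: i6/i7 st.MEM/and.ALU  pair

ISSUED = 5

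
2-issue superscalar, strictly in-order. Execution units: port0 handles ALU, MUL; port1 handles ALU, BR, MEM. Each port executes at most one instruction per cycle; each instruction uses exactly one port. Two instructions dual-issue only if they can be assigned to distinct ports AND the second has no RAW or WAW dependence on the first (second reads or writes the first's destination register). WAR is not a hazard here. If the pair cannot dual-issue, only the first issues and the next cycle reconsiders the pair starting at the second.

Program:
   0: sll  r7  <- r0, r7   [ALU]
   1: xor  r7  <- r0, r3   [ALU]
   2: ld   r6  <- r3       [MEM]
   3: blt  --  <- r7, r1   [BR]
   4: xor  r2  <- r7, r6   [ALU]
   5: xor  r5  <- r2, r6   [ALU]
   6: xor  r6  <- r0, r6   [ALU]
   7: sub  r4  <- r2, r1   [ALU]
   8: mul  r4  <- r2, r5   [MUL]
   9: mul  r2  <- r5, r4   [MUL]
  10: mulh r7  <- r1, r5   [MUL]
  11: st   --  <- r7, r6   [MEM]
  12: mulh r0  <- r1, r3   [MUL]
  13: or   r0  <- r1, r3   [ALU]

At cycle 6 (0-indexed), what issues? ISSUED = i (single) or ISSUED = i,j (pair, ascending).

[0] i0  sll  -- WAW r7
[1] i1&i2  xor+ld  -- 2-wide
[2] i3&i4  blt+xor  -- 2-wide
[3] i5&i6  xor+xor  -- 2-wide
[4] i7  sub  -- WAW r4
[5] i8  mul  -- no-port MUL/MUL
[6] i9  mul  -- no-port MUL/MUL
[7] i10  mulh  -- RAW r7
[8] i11&i12  st+mulh  -- 2-wide
[9] i13  or  -- tail

ISSUED = 9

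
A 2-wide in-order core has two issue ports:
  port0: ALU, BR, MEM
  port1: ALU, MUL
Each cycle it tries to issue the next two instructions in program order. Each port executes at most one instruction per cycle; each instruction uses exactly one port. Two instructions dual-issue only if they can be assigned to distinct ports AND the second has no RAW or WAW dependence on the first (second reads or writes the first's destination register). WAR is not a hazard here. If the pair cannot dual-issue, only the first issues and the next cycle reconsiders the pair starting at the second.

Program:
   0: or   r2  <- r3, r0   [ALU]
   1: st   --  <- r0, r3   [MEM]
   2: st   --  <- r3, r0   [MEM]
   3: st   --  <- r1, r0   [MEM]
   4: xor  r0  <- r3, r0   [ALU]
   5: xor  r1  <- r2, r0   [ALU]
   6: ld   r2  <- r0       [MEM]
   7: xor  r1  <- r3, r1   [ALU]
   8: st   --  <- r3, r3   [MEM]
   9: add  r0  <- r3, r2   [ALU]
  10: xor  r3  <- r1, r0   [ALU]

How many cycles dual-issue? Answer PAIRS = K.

c0: i0&i1 or.ALU+st.MEM  pair
c1: i2 st.MEM  no-port MEM/MEM
c2: i3&i4 st.MEM+xor.ALU  pair
c3: i5&i6 xor.ALU+ld.MEM  pair
c4: i7&i8 xor.ALU+st.MEM  pair
c5: i9 add.ALU  RAW r0
c6: i10 xor.ALU  tail

PAIRS = 4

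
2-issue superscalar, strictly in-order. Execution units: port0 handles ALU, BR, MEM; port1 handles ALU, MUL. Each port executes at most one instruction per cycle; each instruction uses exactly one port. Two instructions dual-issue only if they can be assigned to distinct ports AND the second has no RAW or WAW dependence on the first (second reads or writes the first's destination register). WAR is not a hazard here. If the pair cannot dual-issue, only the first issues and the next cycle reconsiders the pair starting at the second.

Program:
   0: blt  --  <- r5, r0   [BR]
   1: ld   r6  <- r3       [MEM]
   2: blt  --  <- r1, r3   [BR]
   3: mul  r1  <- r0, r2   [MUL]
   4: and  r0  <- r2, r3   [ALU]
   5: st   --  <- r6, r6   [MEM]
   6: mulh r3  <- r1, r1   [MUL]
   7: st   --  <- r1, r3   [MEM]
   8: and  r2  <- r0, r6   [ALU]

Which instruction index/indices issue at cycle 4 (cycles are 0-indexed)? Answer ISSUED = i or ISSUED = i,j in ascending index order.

0. blt @i0  | no-port BR/MEM
1. ld @i1  | no-port MEM/BR
2. blt;mul @i2,i3  | 2-wide
3. and;st @i4,i5  | 2-wide
4. mulh @i6  | RAW r3
5. st;and @i7,i8  | 2-wide

ISSUED = 6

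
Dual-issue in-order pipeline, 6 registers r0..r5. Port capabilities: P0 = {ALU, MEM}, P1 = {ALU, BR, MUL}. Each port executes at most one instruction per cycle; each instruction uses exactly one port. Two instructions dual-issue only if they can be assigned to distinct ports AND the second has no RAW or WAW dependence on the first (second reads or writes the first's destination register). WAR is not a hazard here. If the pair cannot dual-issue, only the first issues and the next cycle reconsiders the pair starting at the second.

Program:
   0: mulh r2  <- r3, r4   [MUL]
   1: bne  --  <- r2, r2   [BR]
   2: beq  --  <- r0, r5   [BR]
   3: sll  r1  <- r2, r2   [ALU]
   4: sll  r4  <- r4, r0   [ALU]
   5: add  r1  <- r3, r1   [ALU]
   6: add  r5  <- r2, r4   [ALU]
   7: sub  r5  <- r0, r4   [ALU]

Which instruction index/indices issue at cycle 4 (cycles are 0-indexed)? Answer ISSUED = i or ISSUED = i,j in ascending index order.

t=0 i0:mulh.MUL ; no-port MUL/BR
t=1 i1:bne.BR ; no-port BR/BR
t=2 i2&i3:beq.BR;sll.ALU ; pair
t=3 i4&i5:sll.ALU;add.ALU ; pair
t=4 i6:add.ALU ; WAW r5
t=5 i7:sub.ALU ; tail

ISSUED = 6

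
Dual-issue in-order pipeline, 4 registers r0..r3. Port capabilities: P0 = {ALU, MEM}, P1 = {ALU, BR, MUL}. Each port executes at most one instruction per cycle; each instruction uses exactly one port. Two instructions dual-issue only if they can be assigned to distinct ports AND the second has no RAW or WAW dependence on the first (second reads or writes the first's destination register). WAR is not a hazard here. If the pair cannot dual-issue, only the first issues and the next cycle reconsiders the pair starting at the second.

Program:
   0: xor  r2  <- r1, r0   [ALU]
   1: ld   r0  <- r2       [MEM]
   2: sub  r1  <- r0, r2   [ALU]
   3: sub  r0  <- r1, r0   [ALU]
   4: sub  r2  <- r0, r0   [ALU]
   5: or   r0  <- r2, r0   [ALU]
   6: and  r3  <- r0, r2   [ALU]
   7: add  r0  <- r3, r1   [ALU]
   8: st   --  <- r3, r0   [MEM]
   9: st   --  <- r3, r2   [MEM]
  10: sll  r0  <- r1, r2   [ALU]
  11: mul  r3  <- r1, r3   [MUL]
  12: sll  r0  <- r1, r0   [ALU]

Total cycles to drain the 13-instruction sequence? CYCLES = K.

CYCLES = 11

  cy0 -> i0 (xor) RAW r2
  cy1 -> i1 (ld) RAW r0
  cy2 -> i2 (sub) RAW r1
  cy3 -> i3 (sub) RAW r0
  cy4 -> i4 (sub) RAW r2
  cy5 -> i5 (or) RAW r0
  cy6 -> i6 (and) RAW r3
  cy7 -> i7 (add) RAW r0
  cy8 -> i8 (st) no-port MEM/MEM
  cy9 -> i9/i10 (st+sll) pair
  cy10 -> i11/i12 (mul+sll) pair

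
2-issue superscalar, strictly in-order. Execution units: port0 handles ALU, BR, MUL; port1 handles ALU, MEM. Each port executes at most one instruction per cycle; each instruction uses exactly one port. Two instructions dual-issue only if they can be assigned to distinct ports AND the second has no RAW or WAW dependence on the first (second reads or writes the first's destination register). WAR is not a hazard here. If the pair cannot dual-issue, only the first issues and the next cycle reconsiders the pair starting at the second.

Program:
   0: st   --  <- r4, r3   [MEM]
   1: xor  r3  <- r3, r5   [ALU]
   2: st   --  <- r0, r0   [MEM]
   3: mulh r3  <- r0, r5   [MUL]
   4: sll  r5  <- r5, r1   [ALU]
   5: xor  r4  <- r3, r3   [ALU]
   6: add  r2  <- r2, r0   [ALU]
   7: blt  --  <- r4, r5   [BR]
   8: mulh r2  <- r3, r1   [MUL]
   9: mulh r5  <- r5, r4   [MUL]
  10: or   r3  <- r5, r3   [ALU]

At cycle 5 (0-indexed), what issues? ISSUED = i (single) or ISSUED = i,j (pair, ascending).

ISSUED = 9

[0] i0/i1  st.MEM;xor.ALU  -- 2-wide
[1] i2/i3  st.MEM;mulh.MUL  -- 2-wide
[2] i4/i5  sll.ALU;xor.ALU  -- 2-wide
[3] i6/i7  add.ALU;blt.BR  -- 2-wide
[4] i8  mulh.MUL  -- no-port MUL/MUL
[5] i9  mulh.MUL  -- RAW r5
[6] i10  or.ALU  -- tail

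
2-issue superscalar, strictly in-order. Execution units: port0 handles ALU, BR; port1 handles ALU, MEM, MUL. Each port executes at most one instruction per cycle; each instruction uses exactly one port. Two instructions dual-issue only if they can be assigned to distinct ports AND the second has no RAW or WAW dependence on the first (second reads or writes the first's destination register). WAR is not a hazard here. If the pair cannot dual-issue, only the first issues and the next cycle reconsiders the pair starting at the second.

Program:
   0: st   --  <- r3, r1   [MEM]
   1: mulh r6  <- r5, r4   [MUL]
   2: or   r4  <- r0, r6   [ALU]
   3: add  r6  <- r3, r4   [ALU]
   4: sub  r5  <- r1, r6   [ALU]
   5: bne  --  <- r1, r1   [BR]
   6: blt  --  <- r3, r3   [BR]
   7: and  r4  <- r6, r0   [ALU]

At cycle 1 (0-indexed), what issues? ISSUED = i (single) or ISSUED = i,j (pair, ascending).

#0 head=0: st.MEM i0 no-port MEM/MUL
#1 head=1: mulh.MUL i1 RAW r6
#2 head=2: or.ALU i2 RAW r4
#3 head=3: add.ALU i3 RAW r6
#4 head=4: sub.ALU+bne.BR i4/i5 2-wide
#5 head=6: blt.BR+and.ALU i6/i7 2-wide

ISSUED = 1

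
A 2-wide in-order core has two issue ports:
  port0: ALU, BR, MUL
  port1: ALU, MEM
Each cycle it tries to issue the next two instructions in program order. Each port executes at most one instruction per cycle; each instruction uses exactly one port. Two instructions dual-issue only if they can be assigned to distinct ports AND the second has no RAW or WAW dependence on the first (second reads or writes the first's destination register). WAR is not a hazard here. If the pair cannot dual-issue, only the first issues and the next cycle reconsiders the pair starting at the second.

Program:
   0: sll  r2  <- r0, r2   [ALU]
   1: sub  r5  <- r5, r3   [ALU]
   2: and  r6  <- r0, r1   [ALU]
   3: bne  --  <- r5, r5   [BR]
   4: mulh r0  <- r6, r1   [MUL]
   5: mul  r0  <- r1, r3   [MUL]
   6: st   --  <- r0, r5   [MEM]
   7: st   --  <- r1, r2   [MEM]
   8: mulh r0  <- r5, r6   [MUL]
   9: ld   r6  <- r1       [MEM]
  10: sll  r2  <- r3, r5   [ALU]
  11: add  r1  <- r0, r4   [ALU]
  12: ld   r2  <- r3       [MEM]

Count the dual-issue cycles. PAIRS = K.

PAIRS = 5

  cy0 -> i0/i1 (sll+sub) dual
  cy1 -> i2/i3 (and+bne) dual
  cy2 -> i4 (mulh) no-port MUL/MUL
  cy3 -> i5 (mul) RAW r0
  cy4 -> i6 (st) no-port MEM/MEM
  cy5 -> i7/i8 (st+mulh) dual
  cy6 -> i9/i10 (ld+sll) dual
  cy7 -> i11/i12 (add+ld) dual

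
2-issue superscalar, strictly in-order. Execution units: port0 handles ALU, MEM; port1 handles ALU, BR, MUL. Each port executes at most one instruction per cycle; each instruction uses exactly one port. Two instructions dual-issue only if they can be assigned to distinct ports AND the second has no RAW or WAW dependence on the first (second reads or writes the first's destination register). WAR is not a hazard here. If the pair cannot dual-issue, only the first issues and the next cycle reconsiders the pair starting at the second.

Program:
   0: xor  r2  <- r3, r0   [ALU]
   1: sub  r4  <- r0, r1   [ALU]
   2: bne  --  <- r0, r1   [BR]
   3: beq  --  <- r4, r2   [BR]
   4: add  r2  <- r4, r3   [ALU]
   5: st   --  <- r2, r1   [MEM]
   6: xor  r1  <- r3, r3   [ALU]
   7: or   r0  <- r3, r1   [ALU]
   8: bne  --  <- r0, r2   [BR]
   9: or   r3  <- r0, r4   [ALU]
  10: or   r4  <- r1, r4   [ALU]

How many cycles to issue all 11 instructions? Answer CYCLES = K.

CYCLES = 7

0. xor sub @i0,i1  | 2-wide
1. bne @i2  | no-port BR/BR
2. beq add @i3,i4  | 2-wide
3. st xor @i5,i6  | 2-wide
4. or @i7  | RAW r0
5. bne or @i8,i9  | 2-wide
6. or @i10  | tail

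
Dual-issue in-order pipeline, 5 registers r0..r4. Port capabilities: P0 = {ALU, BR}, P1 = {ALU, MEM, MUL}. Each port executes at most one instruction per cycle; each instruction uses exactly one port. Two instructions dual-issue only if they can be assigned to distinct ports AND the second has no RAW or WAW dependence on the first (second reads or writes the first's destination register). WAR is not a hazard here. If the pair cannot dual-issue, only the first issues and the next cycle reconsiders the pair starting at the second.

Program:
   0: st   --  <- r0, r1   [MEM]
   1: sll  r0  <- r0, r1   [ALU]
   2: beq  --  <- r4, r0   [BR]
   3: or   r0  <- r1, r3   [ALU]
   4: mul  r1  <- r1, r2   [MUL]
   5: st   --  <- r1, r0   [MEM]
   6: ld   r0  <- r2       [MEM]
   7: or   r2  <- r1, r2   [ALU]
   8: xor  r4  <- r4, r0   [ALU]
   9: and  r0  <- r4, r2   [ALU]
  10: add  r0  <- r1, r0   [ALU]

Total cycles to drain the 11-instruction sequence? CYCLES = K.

[0] i0+i1  st sll  -- 2-wide
[1] i2+i3  beq or  -- 2-wide
[2] i4  mul  -- no-port MUL/MEM
[3] i5  st  -- no-port MEM/MEM
[4] i6+i7  ld or  -- 2-wide
[5] i8  xor  -- RAW r4
[6] i9  and  -- RAW+WAW r0
[7] i10  add  -- tail

CYCLES = 8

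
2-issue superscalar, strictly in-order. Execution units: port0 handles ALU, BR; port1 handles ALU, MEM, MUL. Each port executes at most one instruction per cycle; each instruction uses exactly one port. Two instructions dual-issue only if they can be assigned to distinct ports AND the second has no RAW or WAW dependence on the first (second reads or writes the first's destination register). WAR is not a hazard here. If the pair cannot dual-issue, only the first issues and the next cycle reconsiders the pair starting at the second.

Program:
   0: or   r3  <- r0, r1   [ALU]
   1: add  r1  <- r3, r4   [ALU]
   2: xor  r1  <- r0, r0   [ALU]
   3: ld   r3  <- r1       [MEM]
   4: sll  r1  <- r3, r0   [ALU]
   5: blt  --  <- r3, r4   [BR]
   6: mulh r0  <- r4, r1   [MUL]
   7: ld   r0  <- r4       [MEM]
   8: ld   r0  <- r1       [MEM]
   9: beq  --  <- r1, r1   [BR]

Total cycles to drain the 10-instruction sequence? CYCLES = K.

[0] i0  or.ALU  -- RAW r3
[1] i1  add.ALU  -- WAW r1
[2] i2  xor.ALU  -- RAW r1
[3] i3  ld.MEM  -- RAW r3
[4] i4+i5  sll.ALU+blt.BR  -- dual
[5] i6  mulh.MUL  -- no-port MUL/MEM
[6] i7  ld.MEM  -- no-port MEM/MEM
[7] i8+i9  ld.MEM+beq.BR  -- dual

CYCLES = 8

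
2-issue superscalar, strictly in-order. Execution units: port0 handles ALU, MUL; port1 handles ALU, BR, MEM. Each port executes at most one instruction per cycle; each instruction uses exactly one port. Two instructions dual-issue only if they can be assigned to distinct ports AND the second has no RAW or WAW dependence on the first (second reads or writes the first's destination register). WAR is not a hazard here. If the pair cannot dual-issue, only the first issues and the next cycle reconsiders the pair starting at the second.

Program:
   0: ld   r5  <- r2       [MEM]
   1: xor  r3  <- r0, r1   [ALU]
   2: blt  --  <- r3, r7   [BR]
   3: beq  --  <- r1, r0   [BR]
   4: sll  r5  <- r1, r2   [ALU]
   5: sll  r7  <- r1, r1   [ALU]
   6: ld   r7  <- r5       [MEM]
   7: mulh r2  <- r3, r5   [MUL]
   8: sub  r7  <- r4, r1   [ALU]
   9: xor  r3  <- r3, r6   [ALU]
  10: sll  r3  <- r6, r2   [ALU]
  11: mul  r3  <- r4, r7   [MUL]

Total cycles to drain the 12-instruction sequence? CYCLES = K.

#0 head=0: ld xor i0+i1 2-wide
#1 head=2: blt i2 no-port BR/BR
#2 head=3: beq sll i3+i4 2-wide
#3 head=5: sll i5 WAW r7
#4 head=6: ld mulh i6+i7 2-wide
#5 head=8: sub xor i8+i9 2-wide
#6 head=10: sll i10 WAW r3
#7 head=11: mul i11 tail

CYCLES = 8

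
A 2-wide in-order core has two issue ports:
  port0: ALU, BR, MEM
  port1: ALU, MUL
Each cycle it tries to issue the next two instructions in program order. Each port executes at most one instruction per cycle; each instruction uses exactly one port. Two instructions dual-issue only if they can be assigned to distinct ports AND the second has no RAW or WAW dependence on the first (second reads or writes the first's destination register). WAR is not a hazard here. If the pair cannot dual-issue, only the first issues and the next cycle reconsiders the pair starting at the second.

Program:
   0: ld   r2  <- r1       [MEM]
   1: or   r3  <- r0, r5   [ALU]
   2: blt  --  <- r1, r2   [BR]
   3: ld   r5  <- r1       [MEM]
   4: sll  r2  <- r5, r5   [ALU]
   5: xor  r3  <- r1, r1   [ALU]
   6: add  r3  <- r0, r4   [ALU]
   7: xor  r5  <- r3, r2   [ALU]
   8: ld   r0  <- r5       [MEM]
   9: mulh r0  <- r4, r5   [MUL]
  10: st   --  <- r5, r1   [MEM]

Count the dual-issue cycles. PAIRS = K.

PAIRS = 3

  cy0 -> i0/i1 (ld.MEM or.ALU) pair
  cy1 -> i2 (blt.BR) no-port BR/MEM
  cy2 -> i3 (ld.MEM) RAW r5
  cy3 -> i4/i5 (sll.ALU xor.ALU) pair
  cy4 -> i6 (add.ALU) RAW r3
  cy5 -> i7 (xor.ALU) RAW r5
  cy6 -> i8 (ld.MEM) WAW r0
  cy7 -> i9/i10 (mulh.MUL st.MEM) pair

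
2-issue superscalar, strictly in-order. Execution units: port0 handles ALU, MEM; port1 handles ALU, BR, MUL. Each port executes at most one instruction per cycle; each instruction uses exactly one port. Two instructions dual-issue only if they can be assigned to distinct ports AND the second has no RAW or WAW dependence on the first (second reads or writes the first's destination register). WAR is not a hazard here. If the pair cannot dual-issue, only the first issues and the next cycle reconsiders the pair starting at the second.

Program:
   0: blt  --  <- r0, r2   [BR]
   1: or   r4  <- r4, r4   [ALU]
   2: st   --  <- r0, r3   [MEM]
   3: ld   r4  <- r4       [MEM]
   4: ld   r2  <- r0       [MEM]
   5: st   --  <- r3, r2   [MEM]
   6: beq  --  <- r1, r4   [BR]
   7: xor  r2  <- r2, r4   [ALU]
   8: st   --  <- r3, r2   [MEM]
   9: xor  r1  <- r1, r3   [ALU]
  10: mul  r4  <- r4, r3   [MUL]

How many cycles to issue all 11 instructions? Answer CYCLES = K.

#0 head=0: blt.BR;or.ALU i0,i1 pair
#1 head=2: st.MEM i2 no-port MEM/MEM
#2 head=3: ld.MEM i3 no-port MEM/MEM
#3 head=4: ld.MEM i4 no-port MEM/MEM
#4 head=5: st.MEM;beq.BR i5,i6 pair
#5 head=7: xor.ALU i7 RAW r2
#6 head=8: st.MEM;xor.ALU i8,i9 pair
#7 head=10: mul.MUL i10 tail

CYCLES = 8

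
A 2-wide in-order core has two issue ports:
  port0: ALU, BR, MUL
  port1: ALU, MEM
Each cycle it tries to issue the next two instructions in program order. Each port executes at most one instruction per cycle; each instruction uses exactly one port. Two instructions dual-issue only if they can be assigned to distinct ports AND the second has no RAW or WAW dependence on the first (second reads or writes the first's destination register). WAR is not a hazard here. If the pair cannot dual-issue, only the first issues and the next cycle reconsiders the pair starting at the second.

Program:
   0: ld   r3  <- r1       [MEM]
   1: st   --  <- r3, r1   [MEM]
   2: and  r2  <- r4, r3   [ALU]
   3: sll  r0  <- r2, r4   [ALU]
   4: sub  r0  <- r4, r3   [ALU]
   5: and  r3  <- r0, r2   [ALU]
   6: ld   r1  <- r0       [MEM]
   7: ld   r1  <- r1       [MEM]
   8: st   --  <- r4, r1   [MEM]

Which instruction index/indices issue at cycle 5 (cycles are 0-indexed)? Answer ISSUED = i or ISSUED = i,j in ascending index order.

ISSUED = 7

t=0 i0:ld.MEM ; no-port MEM/MEM
t=1 i1+i2:st.MEM;and.ALU ; 2-wide
t=2 i3:sll.ALU ; WAW r0
t=3 i4:sub.ALU ; RAW r0
t=4 i5+i6:and.ALU;ld.MEM ; 2-wide
t=5 i7:ld.MEM ; no-port MEM/MEM
t=6 i8:st.MEM ; tail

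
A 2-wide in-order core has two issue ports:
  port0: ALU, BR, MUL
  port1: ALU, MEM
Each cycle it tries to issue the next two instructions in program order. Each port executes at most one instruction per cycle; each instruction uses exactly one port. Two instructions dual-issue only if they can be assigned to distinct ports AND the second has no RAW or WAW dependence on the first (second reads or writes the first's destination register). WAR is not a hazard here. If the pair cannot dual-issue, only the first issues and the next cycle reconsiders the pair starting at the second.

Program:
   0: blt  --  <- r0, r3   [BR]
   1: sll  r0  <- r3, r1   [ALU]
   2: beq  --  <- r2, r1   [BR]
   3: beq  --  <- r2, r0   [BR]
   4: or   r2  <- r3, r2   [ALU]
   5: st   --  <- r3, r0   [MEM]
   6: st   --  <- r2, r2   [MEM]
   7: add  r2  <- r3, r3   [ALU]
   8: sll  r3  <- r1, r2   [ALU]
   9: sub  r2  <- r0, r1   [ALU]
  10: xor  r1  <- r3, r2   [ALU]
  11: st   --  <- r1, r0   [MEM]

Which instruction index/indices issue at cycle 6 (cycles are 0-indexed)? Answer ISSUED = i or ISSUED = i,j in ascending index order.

0. blt/sll @i0/i1  | dual
1. beq @i2  | no-port BR/BR
2. beq/or @i3/i4  | dual
3. st @i5  | no-port MEM/MEM
4. st/add @i6/i7  | dual
5. sll/sub @i8/i9  | dual
6. xor @i10  | RAW r1
7. st @i11  | tail

ISSUED = 10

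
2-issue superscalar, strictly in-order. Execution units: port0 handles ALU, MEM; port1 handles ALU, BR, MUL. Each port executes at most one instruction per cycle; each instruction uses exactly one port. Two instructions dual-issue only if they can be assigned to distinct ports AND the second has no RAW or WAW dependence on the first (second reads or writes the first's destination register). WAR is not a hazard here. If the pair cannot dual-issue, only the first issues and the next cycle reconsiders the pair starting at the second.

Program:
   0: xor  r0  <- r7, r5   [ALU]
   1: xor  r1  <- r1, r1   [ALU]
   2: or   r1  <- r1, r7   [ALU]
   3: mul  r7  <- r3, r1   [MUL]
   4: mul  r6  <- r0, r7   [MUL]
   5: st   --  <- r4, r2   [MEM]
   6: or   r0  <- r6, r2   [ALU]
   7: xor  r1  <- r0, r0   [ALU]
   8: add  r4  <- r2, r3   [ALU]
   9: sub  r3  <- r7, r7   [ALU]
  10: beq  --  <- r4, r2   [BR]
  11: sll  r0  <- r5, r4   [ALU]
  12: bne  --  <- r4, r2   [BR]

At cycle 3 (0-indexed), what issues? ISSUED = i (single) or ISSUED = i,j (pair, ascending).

ISSUED = 4,5

0. xor.ALU+xor.ALU @i0,i1  | 2-wide
1. or.ALU @i2  | RAW r1
2. mul.MUL @i3  | no-port MUL/MUL
3. mul.MUL+st.MEM @i4,i5  | 2-wide
4. or.ALU @i6  | RAW r0
5. xor.ALU+add.ALU @i7,i8  | 2-wide
6. sub.ALU+beq.BR @i9,i10  | 2-wide
7. sll.ALU+bne.BR @i11,i12  | 2-wide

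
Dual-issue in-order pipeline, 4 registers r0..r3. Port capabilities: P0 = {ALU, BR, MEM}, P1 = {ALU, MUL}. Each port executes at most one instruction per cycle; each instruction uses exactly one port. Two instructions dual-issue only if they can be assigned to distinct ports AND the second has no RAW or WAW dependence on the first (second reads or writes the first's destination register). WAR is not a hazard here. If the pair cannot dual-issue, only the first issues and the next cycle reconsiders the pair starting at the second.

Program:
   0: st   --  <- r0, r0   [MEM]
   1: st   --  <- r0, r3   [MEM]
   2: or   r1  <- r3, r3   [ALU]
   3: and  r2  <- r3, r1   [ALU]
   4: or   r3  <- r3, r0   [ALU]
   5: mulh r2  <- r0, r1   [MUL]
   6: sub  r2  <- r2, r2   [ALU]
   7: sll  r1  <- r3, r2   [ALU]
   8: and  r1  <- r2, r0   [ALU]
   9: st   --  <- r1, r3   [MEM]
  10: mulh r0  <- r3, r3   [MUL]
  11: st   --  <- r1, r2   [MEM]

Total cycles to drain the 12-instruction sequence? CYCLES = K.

0. st @i0  | no-port MEM/MEM
1. st/or @i1+i2  | pair
2. and/or @i3+i4  | pair
3. mulh @i5  | RAW+WAW r2
4. sub @i6  | RAW r2
5. sll @i7  | WAW r1
6. and @i8  | RAW r1
7. st/mulh @i9+i10  | pair
8. st @i11  | tail

CYCLES = 9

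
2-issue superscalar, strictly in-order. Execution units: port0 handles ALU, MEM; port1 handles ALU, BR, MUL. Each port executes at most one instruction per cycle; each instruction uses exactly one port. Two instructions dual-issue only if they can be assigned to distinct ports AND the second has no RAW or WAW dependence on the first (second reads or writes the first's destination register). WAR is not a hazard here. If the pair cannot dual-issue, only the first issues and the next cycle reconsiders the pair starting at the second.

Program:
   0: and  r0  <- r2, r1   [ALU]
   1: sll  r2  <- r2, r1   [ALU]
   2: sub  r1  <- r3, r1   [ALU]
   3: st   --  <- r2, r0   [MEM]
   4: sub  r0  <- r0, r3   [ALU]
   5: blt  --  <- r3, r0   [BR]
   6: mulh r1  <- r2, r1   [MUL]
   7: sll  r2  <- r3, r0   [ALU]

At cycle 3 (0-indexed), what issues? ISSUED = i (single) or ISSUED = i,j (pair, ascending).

ISSUED = 5

c0: i0+i1 and.ALU sll.ALU  2-wide
c1: i2+i3 sub.ALU st.MEM  2-wide
c2: i4 sub.ALU  RAW r0
c3: i5 blt.BR  no-port BR/MUL
c4: i6+i7 mulh.MUL sll.ALU  2-wide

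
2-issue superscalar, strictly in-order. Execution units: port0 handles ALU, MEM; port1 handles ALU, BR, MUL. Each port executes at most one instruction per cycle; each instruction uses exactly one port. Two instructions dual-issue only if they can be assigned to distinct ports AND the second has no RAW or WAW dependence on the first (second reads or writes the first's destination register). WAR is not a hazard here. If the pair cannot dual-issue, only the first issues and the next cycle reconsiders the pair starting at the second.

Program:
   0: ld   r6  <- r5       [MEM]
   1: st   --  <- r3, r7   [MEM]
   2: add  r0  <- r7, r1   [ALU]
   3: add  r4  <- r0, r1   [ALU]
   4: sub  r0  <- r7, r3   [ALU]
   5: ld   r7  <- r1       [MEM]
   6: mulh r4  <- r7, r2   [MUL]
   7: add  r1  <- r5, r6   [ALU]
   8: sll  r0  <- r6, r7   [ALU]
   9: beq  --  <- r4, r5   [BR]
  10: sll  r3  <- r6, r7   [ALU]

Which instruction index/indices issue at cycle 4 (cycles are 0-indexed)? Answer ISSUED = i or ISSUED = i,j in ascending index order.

ISSUED = 6,7

c0: i0 ld.MEM  no-port MEM/MEM
c1: i1+i2 st.MEM add.ALU  dual
c2: i3+i4 add.ALU sub.ALU  dual
c3: i5 ld.MEM  RAW r7
c4: i6+i7 mulh.MUL add.ALU  dual
c5: i8+i9 sll.ALU beq.BR  dual
c6: i10 sll.ALU  tail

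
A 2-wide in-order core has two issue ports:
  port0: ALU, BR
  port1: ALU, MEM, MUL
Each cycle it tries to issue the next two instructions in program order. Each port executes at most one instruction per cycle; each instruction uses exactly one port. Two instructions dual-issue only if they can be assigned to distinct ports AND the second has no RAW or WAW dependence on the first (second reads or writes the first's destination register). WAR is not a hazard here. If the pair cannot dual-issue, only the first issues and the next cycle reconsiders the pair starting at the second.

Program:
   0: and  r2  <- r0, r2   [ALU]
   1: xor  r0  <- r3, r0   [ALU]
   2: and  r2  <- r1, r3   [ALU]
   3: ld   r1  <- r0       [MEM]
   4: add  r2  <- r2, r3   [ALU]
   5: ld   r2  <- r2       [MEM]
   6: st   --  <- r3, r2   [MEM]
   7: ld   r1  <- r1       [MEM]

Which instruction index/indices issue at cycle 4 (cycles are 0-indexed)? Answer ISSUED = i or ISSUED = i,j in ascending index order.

ISSUED = 6

  cy0 -> i0+i1 (and.ALU xor.ALU) pair
  cy1 -> i2+i3 (and.ALU ld.MEM) pair
  cy2 -> i4 (add.ALU) RAW+WAW r2
  cy3 -> i5 (ld.MEM) no-port MEM/MEM
  cy4 -> i6 (st.MEM) no-port MEM/MEM
  cy5 -> i7 (ld.MEM) tail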